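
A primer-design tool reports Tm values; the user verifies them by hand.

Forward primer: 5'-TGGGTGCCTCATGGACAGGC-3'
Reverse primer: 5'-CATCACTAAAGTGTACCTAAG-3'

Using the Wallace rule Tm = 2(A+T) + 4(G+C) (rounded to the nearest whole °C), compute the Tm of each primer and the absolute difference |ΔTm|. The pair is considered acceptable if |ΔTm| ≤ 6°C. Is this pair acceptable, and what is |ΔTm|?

|ΔTm| = 8°C; the pair is not acceptable.

Forward: A=3 T=4 G=8 C=5 → Tm = 2·7 + 4·13 = 66°C.
Reverse: A=8 T=5 G=3 C=5 → Tm = 2·13 + 4·8 = 58°C.
|ΔTm| = |66 − 58| = 8°C, > 6°C.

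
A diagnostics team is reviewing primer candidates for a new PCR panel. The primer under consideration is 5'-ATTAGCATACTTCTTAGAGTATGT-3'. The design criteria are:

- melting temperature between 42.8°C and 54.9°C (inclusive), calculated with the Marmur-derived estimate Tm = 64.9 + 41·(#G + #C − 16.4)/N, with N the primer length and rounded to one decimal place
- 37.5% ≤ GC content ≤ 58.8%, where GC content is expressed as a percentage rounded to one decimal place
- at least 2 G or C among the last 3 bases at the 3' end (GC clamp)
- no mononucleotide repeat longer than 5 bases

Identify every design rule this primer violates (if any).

Fails: GC content, GC clamp.

Base counts: A=7, T=10, G=4, C=3 (length 24).
Tm: Tm = 64.9 + 41·(7 − 16.4)/24 = 48.8°C ✓
GC content: GC 7/24 = 29.2%, outside 37.5–58.8% ✗
GC clamp: 3' end TGT has 1 G/C, need ≥2 ✗
homopolymer run: longest run = 2 ✓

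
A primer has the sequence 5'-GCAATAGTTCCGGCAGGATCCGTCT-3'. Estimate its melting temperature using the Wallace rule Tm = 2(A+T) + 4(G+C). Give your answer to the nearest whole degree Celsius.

Base counts: A=5, T=6, G=7, C=7 (length 25).
Tm = 2·(5+6) + 4·(7+7) = 2·11 + 4·14 = 22 + 56 = 78°C.

78°C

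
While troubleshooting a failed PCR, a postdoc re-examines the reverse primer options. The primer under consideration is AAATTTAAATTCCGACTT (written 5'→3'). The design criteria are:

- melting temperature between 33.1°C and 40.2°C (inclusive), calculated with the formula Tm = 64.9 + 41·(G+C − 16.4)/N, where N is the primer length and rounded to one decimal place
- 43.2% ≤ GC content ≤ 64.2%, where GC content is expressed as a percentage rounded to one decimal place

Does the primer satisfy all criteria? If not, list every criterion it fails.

Base counts: A=7, T=7, G=1, C=3 (length 18).
Tm: Tm = 64.9 + 41·(4 − 16.4)/18 = 36.7°C ✓
GC content: GC 4/18 = 22.2%, outside 43.2–64.2% ✗

Fails: GC content.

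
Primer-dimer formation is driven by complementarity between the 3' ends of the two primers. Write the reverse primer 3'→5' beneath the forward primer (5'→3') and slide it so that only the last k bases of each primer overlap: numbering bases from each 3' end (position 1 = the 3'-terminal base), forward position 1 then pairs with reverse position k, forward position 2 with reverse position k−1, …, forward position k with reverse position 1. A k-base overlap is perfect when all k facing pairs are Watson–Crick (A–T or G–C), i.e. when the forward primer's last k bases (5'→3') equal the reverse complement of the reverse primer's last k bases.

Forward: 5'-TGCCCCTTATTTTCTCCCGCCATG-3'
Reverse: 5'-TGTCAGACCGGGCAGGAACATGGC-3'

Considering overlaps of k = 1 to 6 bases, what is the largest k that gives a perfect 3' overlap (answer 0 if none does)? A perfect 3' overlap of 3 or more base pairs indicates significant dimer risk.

Last 6 bases (5'→3') — forward …GCCATG, reverse …CATGGC.
Reverse complement of the reverse primer's last 6 bases: GCCATG; its first k bases are the reverse complement of the reverse primer's last k bases, so a perfect k-base overlap needs the forward primer's last k bases to equal them.
Comparing (forward last k vs required): k=1: G vs G ✓; k=2: TG vs GC ✗; k=3: ATG vs GCC ✗; k=4: CATG vs GCCA ✗; k=5: CCATG vs GCCAT ✗; k=6: GCCATG vs GCCATG ✓.
Perfect overlaps at k = 1, 6; the largest is 6.

Longest perfect overlap: 6 complementary base pairs; significant dimer risk (threshold 3).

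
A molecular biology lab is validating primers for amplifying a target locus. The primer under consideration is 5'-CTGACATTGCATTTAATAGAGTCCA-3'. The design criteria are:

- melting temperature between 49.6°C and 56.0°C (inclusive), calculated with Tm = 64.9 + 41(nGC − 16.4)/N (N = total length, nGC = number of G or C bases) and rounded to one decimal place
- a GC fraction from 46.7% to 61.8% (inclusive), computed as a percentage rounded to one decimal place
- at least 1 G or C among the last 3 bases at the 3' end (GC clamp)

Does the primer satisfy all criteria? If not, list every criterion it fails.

Fails: GC content.

Base counts: A=8, T=8, G=4, C=5 (length 25).
Tm: Tm = 64.9 + 41·(9 − 16.4)/25 = 52.8°C ✓
GC content: GC 9/25 = 36.0%, outside 46.7–61.8% ✗
GC clamp: 3' end CCA has 2 G/C ✓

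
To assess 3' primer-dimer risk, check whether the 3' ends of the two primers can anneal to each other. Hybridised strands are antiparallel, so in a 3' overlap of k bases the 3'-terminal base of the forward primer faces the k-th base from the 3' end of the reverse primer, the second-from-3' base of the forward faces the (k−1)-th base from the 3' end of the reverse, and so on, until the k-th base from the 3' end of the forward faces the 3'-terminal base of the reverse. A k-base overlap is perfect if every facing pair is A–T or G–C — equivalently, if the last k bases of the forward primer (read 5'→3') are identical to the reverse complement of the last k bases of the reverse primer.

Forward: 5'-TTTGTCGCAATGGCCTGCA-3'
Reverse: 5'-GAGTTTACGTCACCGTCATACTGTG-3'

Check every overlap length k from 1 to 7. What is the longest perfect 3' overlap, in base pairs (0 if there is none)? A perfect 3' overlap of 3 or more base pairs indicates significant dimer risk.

Longest perfect overlap: 2 complementary base pairs; below the dimer-risk threshold (threshold 3).

Last 7 bases (5'→3') — forward …GCCTGCA, reverse …TACTGTG.
Reverse complement of the reverse primer's last 7 bases: CACAGTA; its first k bases are the reverse complement of the reverse primer's last k bases, so a perfect k-base overlap needs the forward primer's last k bases to equal them.
Comparing (forward last k vs required): k=1: A vs C ✗; k=2: CA vs CA ✓; k=3: GCA vs CAC ✗; k=4: TGCA vs CACA ✗; k=5: CTGCA vs CACAG ✗; k=6: CCTGCA vs CACAGT ✗; k=7: GCCTGCA vs CACAGTA ✗.
Only k = 2 is perfect, so the longest perfect 3' overlap is 2.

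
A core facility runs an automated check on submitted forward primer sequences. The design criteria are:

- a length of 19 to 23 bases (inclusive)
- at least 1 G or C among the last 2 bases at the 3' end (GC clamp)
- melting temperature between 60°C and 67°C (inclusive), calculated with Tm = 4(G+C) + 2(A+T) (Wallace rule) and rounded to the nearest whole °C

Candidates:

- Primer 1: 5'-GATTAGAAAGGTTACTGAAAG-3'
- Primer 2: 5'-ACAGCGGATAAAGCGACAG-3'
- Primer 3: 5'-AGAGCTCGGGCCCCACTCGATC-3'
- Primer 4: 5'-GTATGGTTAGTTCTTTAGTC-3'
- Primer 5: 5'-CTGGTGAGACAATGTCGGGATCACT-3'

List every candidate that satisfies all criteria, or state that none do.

Primer 1 (21 nt, A=9 T=5 G=6 C=1): length 21 ✓; 3' end AG has 1 G/C ✓; Tm = 2·14 + 4·7 = 56°C, outside 60–67°C ✗ — fails.
Primer 2 (19 nt, A=8 T=1 G=6 C=4): length 19 ✓; 3' end AG has 1 G/C ✓; Tm = 2·9 + 4·10 = 58°C, outside 60–67°C ✗ — fails.
Primer 3 (22 nt, A=4 T=3 G=6 C=9): length 22 ✓; 3' end TC has 1 G/C ✓; Tm = 2·7 + 4·15 = 74°C, outside 60–67°C ✗ — fails.
Primer 4 (20 nt, A=3 T=10 G=5 C=2): length 20 ✓; 3' end TC has 1 G/C ✓; Tm = 2·13 + 4·7 = 54°C, outside 60–67°C ✗ — fails.
Primer 5 (25 nt, A=6 T=6 G=8 C=5): length 25, outside 19–23 ✗; 3' end CT has 1 G/C ✓; Tm = 2·12 + 4·13 = 76°C, outside 60–67°C ✗ — fails.

None of the candidates satisfy all criteria.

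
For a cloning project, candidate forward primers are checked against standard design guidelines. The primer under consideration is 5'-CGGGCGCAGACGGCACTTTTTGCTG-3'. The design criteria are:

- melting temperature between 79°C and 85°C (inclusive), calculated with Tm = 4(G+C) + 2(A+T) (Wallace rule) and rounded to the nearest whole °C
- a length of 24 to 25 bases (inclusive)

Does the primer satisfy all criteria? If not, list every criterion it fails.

Base counts: A=3, T=6, G=9, C=7 (length 25).
Tm: Tm = 2·9 + 4·16 = 82°C ✓
length: length 25 ✓

Meets all criteria.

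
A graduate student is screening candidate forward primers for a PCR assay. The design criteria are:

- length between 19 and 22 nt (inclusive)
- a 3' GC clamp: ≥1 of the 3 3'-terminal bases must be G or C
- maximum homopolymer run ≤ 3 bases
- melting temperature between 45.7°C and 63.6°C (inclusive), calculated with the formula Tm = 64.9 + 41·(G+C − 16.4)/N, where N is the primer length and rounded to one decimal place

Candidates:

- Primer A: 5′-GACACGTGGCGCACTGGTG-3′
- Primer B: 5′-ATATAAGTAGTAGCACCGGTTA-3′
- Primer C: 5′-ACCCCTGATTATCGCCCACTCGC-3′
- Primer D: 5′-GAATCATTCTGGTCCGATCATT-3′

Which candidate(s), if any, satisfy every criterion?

Primer A only.

Primer A (19 nt, A=3 T=3 G=8 C=5): length 19 ✓; 3' end GTG has 2 G/C ✓; longest run = 2 ✓; Tm = 64.9 + 41·(13 − 16.4)/19 = 57.6°C ✓ — passes.
Primer B (22 nt, A=8 T=6 G=5 C=3): length 22 ✓; 3' end TTA has 0 G/C, need ≥1 ✗; longest run = 2 ✓; Tm = 64.9 + 41·(8 − 16.4)/22 = 49.2°C ✓ — fails.
Primer C (23 nt, A=4 T=5 G=3 C=11): length 23, outside 19–22 ✗; 3' end CGC has 3 G/C ✓; longest run = 4, exceeds 3 ✗; Tm = 64.9 + 41·(14 − 16.4)/23 = 60.6°C ✓ — fails.
Primer D (22 nt, A=5 T=8 G=4 C=5): length 22 ✓; 3' end ATT has 0 G/C, need ≥1 ✗; longest run = 2 ✓; Tm = 64.9 + 41·(9 − 16.4)/22 = 51.1°C ✓ — fails.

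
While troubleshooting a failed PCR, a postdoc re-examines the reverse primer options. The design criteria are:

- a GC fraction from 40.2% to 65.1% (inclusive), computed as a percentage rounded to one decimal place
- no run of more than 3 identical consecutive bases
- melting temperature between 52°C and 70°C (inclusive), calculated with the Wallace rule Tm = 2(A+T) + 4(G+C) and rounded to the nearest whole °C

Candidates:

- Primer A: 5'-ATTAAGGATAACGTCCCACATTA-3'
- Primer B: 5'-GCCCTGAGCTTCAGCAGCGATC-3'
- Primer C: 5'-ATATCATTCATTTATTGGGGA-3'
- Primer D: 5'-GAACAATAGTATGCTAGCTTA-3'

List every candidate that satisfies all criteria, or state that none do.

None of the candidates satisfy all criteria.

Primer A (23 nt, A=9 T=6 G=3 C=5): GC 8/23 = 34.8%, outside 40.2–65.1% ✗; longest run = 3 ✓; Tm = 2·15 + 4·8 = 62°C ✓ — fails.
Primer B (22 nt, A=4 T=4 G=6 C=8): GC 14/22 = 63.6% ✓; longest run = 3 ✓; Tm = 2·8 + 4·14 = 72°C, outside 52–70°C ✗ — fails.
Primer C (21 nt, A=6 T=9 G=4 C=2): GC 6/21 = 28.6%, outside 40.2–65.1% ✗; longest run = 4, exceeds 3 ✗; Tm = 2·15 + 4·6 = 54°C ✓ — fails.
Primer D (21 nt, A=8 T=6 G=4 C=3): GC 7/21 = 33.3%, outside 40.2–65.1% ✗; longest run = 2 ✓; Tm = 2·14 + 4·7 = 56°C ✓ — fails.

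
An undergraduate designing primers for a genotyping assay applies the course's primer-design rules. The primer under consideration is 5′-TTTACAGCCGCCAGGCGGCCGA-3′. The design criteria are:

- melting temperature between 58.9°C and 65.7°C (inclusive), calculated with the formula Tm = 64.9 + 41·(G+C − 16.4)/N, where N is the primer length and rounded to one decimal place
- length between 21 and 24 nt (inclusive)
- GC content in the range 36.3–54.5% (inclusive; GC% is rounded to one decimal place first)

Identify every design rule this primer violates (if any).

Fails: GC content.

Base counts: A=4, T=3, G=7, C=8 (length 22).
Tm: Tm = 64.9 + 41·(15 − 16.4)/22 = 62.3°C ✓
length: length 22 ✓
GC content: GC 15/22 = 68.2%, outside 36.3–54.5% ✗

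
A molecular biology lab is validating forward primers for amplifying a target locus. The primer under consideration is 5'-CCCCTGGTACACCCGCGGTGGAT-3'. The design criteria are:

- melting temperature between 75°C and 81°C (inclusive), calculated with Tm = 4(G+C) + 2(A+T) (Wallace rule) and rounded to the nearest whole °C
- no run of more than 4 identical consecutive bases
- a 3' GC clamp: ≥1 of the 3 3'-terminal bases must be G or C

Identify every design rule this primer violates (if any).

Base counts: A=3, T=4, G=7, C=9 (length 23).
Tm: Tm = 2·7 + 4·16 = 78°C ✓
homopolymer run: longest run = 4 ✓
GC clamp: 3' end GAT has 1 G/C ✓

Meets all criteria.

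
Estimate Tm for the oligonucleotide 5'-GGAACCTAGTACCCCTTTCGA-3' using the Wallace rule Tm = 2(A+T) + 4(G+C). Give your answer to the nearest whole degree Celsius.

64°C

Base counts: A=5, T=5, G=4, C=7 (length 21).
Tm = 2·(5+5) + 4·(4+7) = 2·10 + 4·11 = 20 + 44 = 64°C.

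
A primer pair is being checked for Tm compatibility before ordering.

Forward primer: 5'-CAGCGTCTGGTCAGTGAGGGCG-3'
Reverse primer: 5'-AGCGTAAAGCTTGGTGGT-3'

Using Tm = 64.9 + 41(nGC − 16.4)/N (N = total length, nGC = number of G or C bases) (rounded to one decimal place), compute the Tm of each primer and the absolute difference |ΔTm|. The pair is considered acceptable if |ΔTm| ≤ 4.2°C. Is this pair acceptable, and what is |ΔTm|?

|ΔTm| = 14.3°C; the pair is not acceptable.

Forward: G+C = 15, N = 22 → Tm = 64.9 + 41·(15 − 16.4)/22 = 62.3°C.
Reverse: G+C = 9, N = 18 → Tm = 64.9 + 41·(9 − 16.4)/18 = 48.0°C.
|ΔTm| = |62.3 − 48.0| = 14.3°C, > 4.2°C.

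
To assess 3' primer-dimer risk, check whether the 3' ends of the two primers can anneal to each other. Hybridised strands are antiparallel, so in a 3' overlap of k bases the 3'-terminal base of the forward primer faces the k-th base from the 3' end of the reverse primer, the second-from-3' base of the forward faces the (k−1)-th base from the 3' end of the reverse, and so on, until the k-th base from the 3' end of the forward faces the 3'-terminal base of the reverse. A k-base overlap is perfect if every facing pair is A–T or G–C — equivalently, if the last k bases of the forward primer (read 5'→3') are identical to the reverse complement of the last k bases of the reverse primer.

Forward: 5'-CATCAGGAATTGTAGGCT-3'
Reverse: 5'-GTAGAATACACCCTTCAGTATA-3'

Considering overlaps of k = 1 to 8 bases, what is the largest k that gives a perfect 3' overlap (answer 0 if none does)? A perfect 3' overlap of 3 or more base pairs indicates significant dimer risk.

Longest perfect overlap: 1 complementary base pair; below the dimer-risk threshold (threshold 3).

Last 8 bases (5'→3') — forward …TGTAGGCT, reverse …TCAGTATA.
Reverse complement of the reverse primer's last 8 bases: TATACTGA; its first k bases are the reverse complement of the reverse primer's last k bases, so a perfect k-base overlap needs the forward primer's last k bases to equal them.
Comparing (forward last k vs required): k=1: T vs T ✓; k=2: CT vs TA ✗; k=3: GCT vs TAT ✗; k=4: GGCT vs TATA ✗; k=5: AGGCT vs TATAC ✗; k=6: TAGGCT vs TATACT ✗; k=7: GTAGGCT vs TATACTG ✗; k=8: TGTAGGCT vs TATACTGA ✗.
Only k = 1 is perfect, so the longest perfect 3' overlap is 1.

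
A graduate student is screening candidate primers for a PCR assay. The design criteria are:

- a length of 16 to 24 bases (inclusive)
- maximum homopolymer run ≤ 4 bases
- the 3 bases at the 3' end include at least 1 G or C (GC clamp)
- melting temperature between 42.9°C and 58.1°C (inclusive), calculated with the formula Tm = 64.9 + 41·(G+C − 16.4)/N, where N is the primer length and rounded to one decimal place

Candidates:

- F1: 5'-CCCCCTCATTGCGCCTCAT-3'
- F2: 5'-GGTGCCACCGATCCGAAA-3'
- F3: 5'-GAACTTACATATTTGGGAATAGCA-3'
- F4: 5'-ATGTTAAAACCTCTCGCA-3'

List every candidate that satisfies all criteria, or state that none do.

F1 (19 nt, A=2 T=5 G=2 C=10): length 19 ✓; longest run = 5, exceeds 4 ✗; 3' end CAT has 1 G/C ✓; Tm = 64.9 + 41·(12 − 16.4)/19 = 55.4°C ✓ — fails.
F2 (18 nt, A=5 T=2 G=5 C=6): length 18 ✓; longest run = 3 ✓; 3' end AAA has 0 G/C, need ≥1 ✗; Tm = 64.9 + 41·(11 − 16.4)/18 = 52.6°C ✓ — fails.
F3 (24 nt, A=9 T=7 G=5 C=3): length 24 ✓; longest run = 3 ✓; 3' end GCA has 2 G/C ✓; Tm = 64.9 + 41·(8 − 16.4)/24 = 50.6°C ✓ — passes.
F4 (18 nt, A=6 T=5 G=2 C=5): length 18 ✓; longest run = 4 ✓; 3' end GCA has 2 G/C ✓; Tm = 64.9 + 41·(7 − 16.4)/18 = 43.5°C ✓ — passes.

F3 and F4.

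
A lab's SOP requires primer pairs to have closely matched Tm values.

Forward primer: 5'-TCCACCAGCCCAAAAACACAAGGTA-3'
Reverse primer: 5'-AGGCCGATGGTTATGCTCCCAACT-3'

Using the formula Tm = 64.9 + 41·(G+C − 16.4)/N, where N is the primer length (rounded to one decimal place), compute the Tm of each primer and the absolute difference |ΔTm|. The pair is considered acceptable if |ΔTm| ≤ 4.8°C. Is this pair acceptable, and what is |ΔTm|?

|ΔTm| = 1.4°C; the pair is acceptable.

Forward: G+C = 12, N = 25 → Tm = 64.9 + 41·(12 − 16.4)/25 = 57.7°C.
Reverse: G+C = 13, N = 24 → Tm = 64.9 + 41·(13 − 16.4)/24 = 59.1°C.
|ΔTm| = |57.7 − 59.1| = 1.4°C, ≤ 4.8°C.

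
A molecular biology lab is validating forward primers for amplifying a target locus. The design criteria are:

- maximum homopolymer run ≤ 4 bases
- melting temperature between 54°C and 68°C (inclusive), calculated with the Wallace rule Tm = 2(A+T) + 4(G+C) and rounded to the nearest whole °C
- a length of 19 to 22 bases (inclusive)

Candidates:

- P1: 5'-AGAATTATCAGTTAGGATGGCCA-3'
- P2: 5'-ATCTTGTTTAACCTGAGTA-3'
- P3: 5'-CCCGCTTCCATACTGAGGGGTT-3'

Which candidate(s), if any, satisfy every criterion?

None of the candidates satisfy all criteria.

P1 (23 nt, A=8 T=6 G=6 C=3): longest run = 2 ✓; Tm = 2·14 + 4·9 = 64°C ✓; length 23, outside 19–22 ✗ — fails.
P2 (19 nt, A=5 T=8 G=3 C=3): longest run = 3 ✓; Tm = 2·13 + 4·6 = 50°C, outside 54–68°C ✗; length 19 ✓ — fails.
P3 (22 nt, A=3 T=6 G=6 C=7): longest run = 4 ✓; Tm = 2·9 + 4·13 = 70°C, outside 54–68°C ✗; length 22 ✓ — fails.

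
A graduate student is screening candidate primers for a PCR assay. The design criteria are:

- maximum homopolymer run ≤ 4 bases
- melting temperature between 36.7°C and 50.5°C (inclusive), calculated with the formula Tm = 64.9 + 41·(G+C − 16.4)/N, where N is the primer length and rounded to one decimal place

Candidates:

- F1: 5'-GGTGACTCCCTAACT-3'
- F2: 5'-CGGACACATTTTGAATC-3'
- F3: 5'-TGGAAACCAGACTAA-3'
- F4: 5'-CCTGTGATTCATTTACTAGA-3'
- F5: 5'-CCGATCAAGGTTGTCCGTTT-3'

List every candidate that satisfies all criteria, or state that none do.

F1 (15 nt, A=3 T=4 G=3 C=5): longest run = 3 ✓; Tm = 64.9 + 41·(8 − 16.4)/15 = 41.9°C ✓ — passes.
F2 (17 nt, A=5 T=5 G=3 C=4): longest run = 4 ✓; Tm = 64.9 + 41·(7 − 16.4)/17 = 42.2°C ✓ — passes.
F3 (15 nt, A=7 T=2 G=3 C=3): longest run = 3 ✓; Tm = 64.9 + 41·(6 − 16.4)/15 = 36.5°C, outside 36.7–50.5°C ✗ — fails.
F4 (20 nt, A=5 T=8 G=3 C=4): longest run = 3 ✓; Tm = 64.9 + 41·(7 − 16.4)/20 = 45.6°C ✓ — passes.
F5 (20 nt, A=3 T=7 G=5 C=5): longest run = 3 ✓; Tm = 64.9 + 41·(10 − 16.4)/20 = 51.8°C, outside 36.7–50.5°C ✗ — fails.

F1, F2 and F4.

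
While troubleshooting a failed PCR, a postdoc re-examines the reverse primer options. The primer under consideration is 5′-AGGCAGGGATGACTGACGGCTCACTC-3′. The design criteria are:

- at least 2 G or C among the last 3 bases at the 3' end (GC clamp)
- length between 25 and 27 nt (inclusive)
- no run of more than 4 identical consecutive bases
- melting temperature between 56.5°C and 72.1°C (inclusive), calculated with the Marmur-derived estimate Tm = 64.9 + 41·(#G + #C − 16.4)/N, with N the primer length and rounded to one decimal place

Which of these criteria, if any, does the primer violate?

Meets all criteria.

Base counts: A=6, T=4, G=9, C=7 (length 26).
GC clamp: 3' end CTC has 2 G/C ✓
length: length 26 ✓
homopolymer run: longest run = 3 ✓
Tm: Tm = 64.9 + 41·(16 − 16.4)/26 = 64.3°C ✓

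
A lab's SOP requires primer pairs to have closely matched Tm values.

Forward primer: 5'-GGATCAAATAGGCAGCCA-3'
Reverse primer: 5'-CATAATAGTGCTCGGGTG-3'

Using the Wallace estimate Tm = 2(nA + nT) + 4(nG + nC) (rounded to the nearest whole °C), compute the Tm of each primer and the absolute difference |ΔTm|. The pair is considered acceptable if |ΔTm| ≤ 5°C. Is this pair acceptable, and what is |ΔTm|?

|ΔTm| = 0°C; the pair is acceptable.

Forward: A=7 T=2 G=5 C=4 → Tm = 2·9 + 4·9 = 54°C.
Reverse: A=4 T=5 G=6 C=3 → Tm = 2·9 + 4·9 = 54°C.
|ΔTm| = |54 − 54| = 0°C, ≤ 5°C.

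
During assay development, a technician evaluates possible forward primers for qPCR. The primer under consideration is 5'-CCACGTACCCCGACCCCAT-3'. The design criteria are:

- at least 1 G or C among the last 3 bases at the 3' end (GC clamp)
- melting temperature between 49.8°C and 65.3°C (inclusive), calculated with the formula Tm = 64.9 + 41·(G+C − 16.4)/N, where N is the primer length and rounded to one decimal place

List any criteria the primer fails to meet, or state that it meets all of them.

Meets all criteria.

Base counts: A=4, T=2, G=2, C=11 (length 19).
GC clamp: 3' end CAT has 1 G/C ✓
Tm: Tm = 64.9 + 41·(13 − 16.4)/19 = 57.6°C ✓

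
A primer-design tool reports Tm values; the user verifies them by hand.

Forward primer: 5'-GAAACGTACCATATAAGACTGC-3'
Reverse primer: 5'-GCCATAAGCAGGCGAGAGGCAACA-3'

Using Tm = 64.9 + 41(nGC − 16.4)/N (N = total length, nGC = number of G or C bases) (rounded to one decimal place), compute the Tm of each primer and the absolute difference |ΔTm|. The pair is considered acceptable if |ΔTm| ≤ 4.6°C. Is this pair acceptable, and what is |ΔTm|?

Forward: G+C = 9, N = 22 → Tm = 64.9 + 41·(9 − 16.4)/22 = 51.1°C.
Reverse: G+C = 14, N = 24 → Tm = 64.9 + 41·(14 − 16.4)/24 = 60.8°C.
|ΔTm| = |51.1 − 60.8| = 9.7°C, > 4.6°C.

|ΔTm| = 9.7°C; the pair is not acceptable.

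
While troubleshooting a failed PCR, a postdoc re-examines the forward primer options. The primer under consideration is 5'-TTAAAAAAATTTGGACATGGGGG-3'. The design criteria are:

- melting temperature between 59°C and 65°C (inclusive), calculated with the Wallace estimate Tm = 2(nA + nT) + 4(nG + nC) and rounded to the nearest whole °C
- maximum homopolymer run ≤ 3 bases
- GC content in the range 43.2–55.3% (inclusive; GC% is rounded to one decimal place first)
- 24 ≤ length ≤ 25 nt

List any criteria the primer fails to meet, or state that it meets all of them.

Fails: homopolymer run, GC content, length.

Base counts: A=9, T=6, G=7, C=1 (length 23).
Tm: Tm = 2·15 + 4·8 = 62°C ✓
homopolymer run: longest run = 7, exceeds 3 ✗
GC content: GC 8/23 = 34.8%, outside 43.2–55.3% ✗
length: length 23, outside 24–25 ✗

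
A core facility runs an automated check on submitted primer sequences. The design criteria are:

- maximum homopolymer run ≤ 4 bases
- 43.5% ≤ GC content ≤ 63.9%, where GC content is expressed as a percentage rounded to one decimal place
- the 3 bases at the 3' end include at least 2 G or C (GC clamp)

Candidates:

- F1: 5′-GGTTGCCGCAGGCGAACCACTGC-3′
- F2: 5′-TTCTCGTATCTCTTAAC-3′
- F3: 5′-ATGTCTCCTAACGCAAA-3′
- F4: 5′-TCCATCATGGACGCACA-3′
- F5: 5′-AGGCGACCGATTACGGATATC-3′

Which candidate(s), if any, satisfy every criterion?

None of the candidates satisfy all criteria.

F1 (23 nt, A=4 T=3 G=8 C=8): longest run = 2 ✓; GC 16/23 = 69.6%, outside 43.5–63.9% ✗; 3' end TGC has 2 G/C ✓ — fails.
F2 (17 nt, A=3 T=8 G=1 C=5): longest run = 2 ✓; GC 6/17 = 35.3%, outside 43.5–63.9% ✗; 3' end AAC has 1 G/C, need ≥2 ✗ — fails.
F3 (17 nt, A=6 T=4 G=2 C=5): longest run = 3 ✓; GC 7/17 = 41.2%, outside 43.5–63.9% ✗; 3' end AAA has 0 G/C, need ≥2 ✗ — fails.
F4 (17 nt, A=5 T=3 G=3 C=6): longest run = 2 ✓; GC 9/17 = 52.9% ✓; 3' end ACA has 1 G/C, need ≥2 ✗ — fails.
F5 (21 nt, A=6 T=4 G=6 C=5): longest run = 2 ✓; GC 11/21 = 52.4% ✓; 3' end ATC has 1 G/C, need ≥2 ✗ — fails.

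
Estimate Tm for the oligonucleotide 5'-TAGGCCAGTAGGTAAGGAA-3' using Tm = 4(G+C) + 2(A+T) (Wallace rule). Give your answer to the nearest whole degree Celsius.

56°C

Base counts: A=7, T=3, G=7, C=2 (length 19).
Tm = 2·(7+3) + 4·(7+2) = 2·10 + 4·9 = 20 + 36 = 56°C.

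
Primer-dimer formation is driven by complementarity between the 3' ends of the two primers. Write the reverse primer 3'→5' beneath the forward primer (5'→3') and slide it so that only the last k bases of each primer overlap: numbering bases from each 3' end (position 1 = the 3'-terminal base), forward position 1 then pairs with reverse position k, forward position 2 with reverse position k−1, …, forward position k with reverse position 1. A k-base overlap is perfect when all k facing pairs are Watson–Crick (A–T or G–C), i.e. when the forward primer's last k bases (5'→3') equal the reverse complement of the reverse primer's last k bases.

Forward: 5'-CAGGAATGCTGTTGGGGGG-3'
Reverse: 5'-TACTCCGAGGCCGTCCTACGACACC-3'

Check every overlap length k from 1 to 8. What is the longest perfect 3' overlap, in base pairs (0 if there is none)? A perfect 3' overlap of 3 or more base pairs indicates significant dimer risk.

Longest perfect overlap: 2 complementary base pairs; below the dimer-risk threshold (threshold 3).

Last 8 bases (5'→3') — forward …TTGGGGGG, reverse …ACGACACC.
Reverse complement of the reverse primer's last 8 bases: GGTGTCGT; its first k bases are the reverse complement of the reverse primer's last k bases, so a perfect k-base overlap needs the forward primer's last k bases to equal them.
Comparing (forward last k vs required): k=1: G vs G ✓; k=2: GG vs GG ✓; k=3: GGG vs GGT ✗; k=4: GGGG vs GGTG ✗; k=5: GGGGG vs GGTGT ✗; k=6: GGGGGG vs GGTGTC ✗; k=7: TGGGGGG vs GGTGTCG ✗; k=8: TTGGGGGG vs GGTGTCGT ✗.
Perfect overlaps at k = 1, 2; the largest is 2.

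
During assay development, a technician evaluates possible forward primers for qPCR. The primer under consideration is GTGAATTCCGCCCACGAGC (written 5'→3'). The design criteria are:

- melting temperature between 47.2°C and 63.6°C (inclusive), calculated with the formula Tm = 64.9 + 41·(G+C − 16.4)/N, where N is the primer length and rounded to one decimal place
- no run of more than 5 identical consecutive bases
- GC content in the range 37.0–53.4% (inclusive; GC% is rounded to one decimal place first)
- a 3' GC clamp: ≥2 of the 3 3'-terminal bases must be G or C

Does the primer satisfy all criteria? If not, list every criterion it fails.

Base counts: A=4, T=3, G=5, C=7 (length 19).
Tm: Tm = 64.9 + 41·(12 − 16.4)/19 = 55.4°C ✓
homopolymer run: longest run = 3 ✓
GC content: GC 12/19 = 63.2%, outside 37.0–53.4% ✗
GC clamp: 3' end AGC has 2 G/C ✓

Fails: GC content.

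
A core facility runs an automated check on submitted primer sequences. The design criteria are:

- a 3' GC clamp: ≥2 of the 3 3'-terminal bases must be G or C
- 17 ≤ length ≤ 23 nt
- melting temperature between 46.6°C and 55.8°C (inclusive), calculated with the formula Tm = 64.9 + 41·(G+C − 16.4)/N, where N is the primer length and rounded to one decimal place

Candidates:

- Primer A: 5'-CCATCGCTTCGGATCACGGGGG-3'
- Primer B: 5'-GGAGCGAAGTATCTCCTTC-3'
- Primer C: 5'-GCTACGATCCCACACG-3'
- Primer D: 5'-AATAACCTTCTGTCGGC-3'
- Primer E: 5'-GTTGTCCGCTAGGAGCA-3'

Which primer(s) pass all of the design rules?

Primer A (22 nt, A=3 T=4 G=8 C=7): 3' end GGG has 3 G/C ✓; length 22 ✓; Tm = 64.9 + 41·(15 − 16.4)/22 = 62.3°C, outside 46.6–55.8°C ✗ — fails.
Primer B (19 nt, A=4 T=5 G=5 C=5): 3' end TTC has 1 G/C, need ≥2 ✗; length 19 ✓; Tm = 64.9 + 41·(10 − 16.4)/19 = 51.1°C ✓ — fails.
Primer C (16 nt, A=4 T=2 G=3 C=7): 3' end ACG has 2 G/C ✓; length 16, outside 17–23 ✗; Tm = 64.9 + 41·(10 − 16.4)/16 = 48.5°C ✓ — fails.
Primer D (17 nt, A=4 T=5 G=3 C=5): 3' end GGC has 3 G/C ✓; length 17 ✓; Tm = 64.9 + 41·(8 − 16.4)/17 = 44.6°C, outside 46.6–55.8°C ✗ — fails.
Primer E (17 nt, A=3 T=4 G=6 C=4): 3' end GCA has 2 G/C ✓; length 17 ✓; Tm = 64.9 + 41·(10 − 16.4)/17 = 49.5°C ✓ — passes.

Primer E only.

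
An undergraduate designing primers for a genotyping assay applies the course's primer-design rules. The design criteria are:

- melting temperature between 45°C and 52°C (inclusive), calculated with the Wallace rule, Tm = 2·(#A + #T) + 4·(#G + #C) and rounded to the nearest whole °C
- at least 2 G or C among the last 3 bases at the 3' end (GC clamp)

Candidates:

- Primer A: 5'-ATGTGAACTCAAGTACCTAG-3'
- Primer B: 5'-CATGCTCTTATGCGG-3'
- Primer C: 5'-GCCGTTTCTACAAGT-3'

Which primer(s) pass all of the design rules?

Primer B only.

Primer A (20 nt, A=7 T=5 G=4 C=4): Tm = 2·12 + 4·8 = 56°C, outside 45–52°C ✗; 3' end TAG has 1 G/C, need ≥2 ✗ — fails.
Primer B (15 nt, A=2 T=5 G=4 C=4): Tm = 2·7 + 4·8 = 46°C ✓; 3' end CGG has 3 G/C ✓ — passes.
Primer C (15 nt, A=3 T=5 G=3 C=4): Tm = 2·8 + 4·7 = 44°C, outside 45–52°C ✗; 3' end AGT has 1 G/C, need ≥2 ✗ — fails.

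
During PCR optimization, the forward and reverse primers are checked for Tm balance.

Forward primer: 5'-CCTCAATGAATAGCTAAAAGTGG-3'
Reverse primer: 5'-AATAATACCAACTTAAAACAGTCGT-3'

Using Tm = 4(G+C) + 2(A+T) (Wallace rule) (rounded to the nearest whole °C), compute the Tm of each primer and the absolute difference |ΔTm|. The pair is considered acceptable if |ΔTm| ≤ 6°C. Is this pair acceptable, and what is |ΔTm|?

Forward: A=9 T=5 G=5 C=4 → Tm = 2·14 + 4·9 = 64°C.
Reverse: A=12 T=6 G=2 C=5 → Tm = 2·18 + 4·7 = 64°C.
|ΔTm| = |64 − 64| = 0°C, ≤ 6°C.

|ΔTm| = 0°C; the pair is acceptable.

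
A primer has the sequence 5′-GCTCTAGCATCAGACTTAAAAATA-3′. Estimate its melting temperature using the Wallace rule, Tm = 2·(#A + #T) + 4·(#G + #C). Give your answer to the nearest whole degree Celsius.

Base counts: A=10, T=6, G=3, C=5 (length 24).
Tm = 2·(10+6) + 4·(3+5) = 2·16 + 4·8 = 32 + 32 = 64°C.

64°C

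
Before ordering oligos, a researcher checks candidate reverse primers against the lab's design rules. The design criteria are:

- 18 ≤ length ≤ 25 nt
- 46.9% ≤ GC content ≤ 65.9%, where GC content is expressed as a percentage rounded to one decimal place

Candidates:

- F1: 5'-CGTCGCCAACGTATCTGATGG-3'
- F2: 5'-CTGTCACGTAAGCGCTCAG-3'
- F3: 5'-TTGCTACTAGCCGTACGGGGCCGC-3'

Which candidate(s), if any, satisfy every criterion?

F1 and F2.

F1 (21 nt, A=4 T=5 G=6 C=6): length 21 ✓; GC 12/21 = 57.1% ✓ — passes.
F2 (19 nt, A=4 T=4 G=5 C=6): length 19 ✓; GC 11/19 = 57.9% ✓ — passes.
F3 (24 nt, A=3 T=5 G=8 C=8): length 24 ✓; GC 16/24 = 66.7%, outside 46.9–65.9% ✗ — fails.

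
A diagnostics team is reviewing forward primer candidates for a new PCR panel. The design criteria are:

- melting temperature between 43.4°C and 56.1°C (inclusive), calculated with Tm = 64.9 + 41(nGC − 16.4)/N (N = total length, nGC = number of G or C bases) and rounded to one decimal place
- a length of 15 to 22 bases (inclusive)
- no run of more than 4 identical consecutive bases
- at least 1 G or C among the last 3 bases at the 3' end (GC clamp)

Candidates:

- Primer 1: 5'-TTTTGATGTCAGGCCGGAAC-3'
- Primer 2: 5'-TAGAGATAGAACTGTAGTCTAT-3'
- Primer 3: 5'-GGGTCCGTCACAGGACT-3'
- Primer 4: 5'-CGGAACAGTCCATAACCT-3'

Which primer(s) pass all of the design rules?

Primer 1 (20 nt, A=4 T=6 G=6 C=4): Tm = 64.9 + 41·(10 − 16.4)/20 = 51.8°C ✓; length 20 ✓; longest run = 4 ✓; 3' end AAC has 1 G/C ✓ — passes.
Primer 2 (22 nt, A=8 T=7 G=5 C=2): Tm = 64.9 + 41·(7 − 16.4)/22 = 47.4°C ✓; length 22 ✓; longest run = 2 ✓; 3' end TAT has 0 G/C, need ≥1 ✗ — fails.
Primer 3 (17 nt, A=3 T=3 G=6 C=5): Tm = 64.9 + 41·(11 − 16.4)/17 = 51.9°C ✓; length 17 ✓; longest run = 3 ✓; 3' end ACT has 1 G/C ✓ — passes.
Primer 4 (18 nt, A=6 T=3 G=3 C=6): Tm = 64.9 + 41·(9 − 16.4)/18 = 48.0°C ✓; length 18 ✓; longest run = 2 ✓; 3' end CCT has 2 G/C ✓ — passes.

Primer 1, Primer 3 and Primer 4.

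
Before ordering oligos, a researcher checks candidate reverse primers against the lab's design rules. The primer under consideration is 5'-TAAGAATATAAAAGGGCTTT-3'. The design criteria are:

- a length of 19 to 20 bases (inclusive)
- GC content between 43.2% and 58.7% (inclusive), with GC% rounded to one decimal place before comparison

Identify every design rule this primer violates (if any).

Base counts: A=9, T=6, G=4, C=1 (length 20).
length: length 20 ✓
GC content: GC 5/20 = 25.0%, outside 43.2–58.7% ✗

Fails: GC content.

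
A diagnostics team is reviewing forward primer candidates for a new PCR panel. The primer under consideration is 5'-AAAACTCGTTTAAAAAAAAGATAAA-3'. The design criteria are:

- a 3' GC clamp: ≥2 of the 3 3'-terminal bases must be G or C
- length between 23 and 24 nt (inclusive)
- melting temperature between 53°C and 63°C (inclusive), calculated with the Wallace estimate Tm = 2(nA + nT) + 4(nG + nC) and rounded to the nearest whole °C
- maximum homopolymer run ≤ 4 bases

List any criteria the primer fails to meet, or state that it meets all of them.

Fails: GC clamp, length, homopolymer run.

Base counts: A=16, T=5, G=2, C=2 (length 25).
GC clamp: 3' end AAA has 0 G/C, need ≥2 ✗
length: length 25, outside 23–24 ✗
Tm: Tm = 2·21 + 4·4 = 58°C ✓
homopolymer run: longest run = 8, exceeds 4 ✗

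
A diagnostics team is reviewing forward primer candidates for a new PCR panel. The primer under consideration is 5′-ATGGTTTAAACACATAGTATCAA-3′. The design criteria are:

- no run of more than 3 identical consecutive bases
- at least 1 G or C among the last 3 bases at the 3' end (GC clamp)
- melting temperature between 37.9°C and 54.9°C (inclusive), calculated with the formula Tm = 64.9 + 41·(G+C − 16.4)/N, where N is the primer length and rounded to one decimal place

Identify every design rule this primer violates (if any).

Meets all criteria.

Base counts: A=10, T=7, G=3, C=3 (length 23).
homopolymer run: longest run = 3 ✓
GC clamp: 3' end CAA has 1 G/C ✓
Tm: Tm = 64.9 + 41·(6 − 16.4)/23 = 46.4°C ✓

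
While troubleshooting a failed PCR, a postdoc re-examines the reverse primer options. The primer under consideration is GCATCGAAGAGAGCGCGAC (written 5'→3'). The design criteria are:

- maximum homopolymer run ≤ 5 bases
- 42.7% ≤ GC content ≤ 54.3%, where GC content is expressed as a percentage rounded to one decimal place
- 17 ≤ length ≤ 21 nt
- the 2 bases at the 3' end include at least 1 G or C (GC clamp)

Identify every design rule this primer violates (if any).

Fails: GC content.

Base counts: A=6, T=1, G=7, C=5 (length 19).
homopolymer run: longest run = 2 ✓
GC content: GC 12/19 = 63.2%, outside 42.7–54.3% ✗
length: length 19 ✓
GC clamp: 3' end AC has 1 G/C ✓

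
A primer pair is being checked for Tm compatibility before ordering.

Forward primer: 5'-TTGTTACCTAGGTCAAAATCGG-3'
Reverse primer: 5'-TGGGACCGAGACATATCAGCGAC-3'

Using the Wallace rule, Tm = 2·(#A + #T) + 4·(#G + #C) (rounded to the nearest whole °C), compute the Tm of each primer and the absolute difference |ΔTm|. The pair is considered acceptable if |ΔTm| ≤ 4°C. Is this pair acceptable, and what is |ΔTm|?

|ΔTm| = 10°C; the pair is not acceptable.

Forward: A=6 T=7 G=5 C=4 → Tm = 2·13 + 4·9 = 62°C.
Reverse: A=7 T=3 G=7 C=6 → Tm = 2·10 + 4·13 = 72°C.
|ΔTm| = |62 − 72| = 10°C, > 4°C.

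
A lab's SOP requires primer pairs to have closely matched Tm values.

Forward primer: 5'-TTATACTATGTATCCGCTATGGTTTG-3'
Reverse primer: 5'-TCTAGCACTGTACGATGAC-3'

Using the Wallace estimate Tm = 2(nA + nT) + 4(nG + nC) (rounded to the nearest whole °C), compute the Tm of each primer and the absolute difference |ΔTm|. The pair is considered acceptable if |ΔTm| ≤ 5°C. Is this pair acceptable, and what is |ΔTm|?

|ΔTm| = 14°C; the pair is not acceptable.

Forward: A=5 T=12 G=5 C=4 → Tm = 2·17 + 4·9 = 70°C.
Reverse: A=5 T=5 G=4 C=5 → Tm = 2·10 + 4·9 = 56°C.
|ΔTm| = |70 − 56| = 14°C, > 5°C.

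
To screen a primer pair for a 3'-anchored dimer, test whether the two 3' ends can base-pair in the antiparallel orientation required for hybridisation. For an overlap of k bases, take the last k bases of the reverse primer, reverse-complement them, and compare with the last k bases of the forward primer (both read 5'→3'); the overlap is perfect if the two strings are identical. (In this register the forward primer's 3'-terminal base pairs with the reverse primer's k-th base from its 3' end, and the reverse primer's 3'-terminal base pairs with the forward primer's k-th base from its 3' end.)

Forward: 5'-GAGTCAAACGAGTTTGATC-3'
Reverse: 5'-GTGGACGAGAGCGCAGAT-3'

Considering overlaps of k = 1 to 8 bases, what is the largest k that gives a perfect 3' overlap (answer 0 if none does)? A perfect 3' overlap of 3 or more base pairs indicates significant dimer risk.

Last 8 bases (5'→3') — forward …GTTTGATC, reverse …GCGCAGAT.
Reverse complement of the reverse primer's last 8 bases: ATCTGCGC; its first k bases are the reverse complement of the reverse primer's last k bases, so a perfect k-base overlap needs the forward primer's last k bases to equal them.
Comparing (forward last k vs required): k=1: C vs A ✗; k=2: TC vs AT ✗; k=3: ATC vs ATC ✓; k=4: GATC vs ATCT ✗; k=5: TGATC vs ATCTG ✗; k=6: TTGATC vs ATCTGC ✗; k=7: TTTGATC vs ATCTGCG ✗; k=8: GTTTGATC vs ATCTGCGC ✗.
Only k = 3 is perfect, so the longest perfect 3' overlap is 3.

Longest perfect overlap: 3 complementary base pairs; significant dimer risk (threshold 3).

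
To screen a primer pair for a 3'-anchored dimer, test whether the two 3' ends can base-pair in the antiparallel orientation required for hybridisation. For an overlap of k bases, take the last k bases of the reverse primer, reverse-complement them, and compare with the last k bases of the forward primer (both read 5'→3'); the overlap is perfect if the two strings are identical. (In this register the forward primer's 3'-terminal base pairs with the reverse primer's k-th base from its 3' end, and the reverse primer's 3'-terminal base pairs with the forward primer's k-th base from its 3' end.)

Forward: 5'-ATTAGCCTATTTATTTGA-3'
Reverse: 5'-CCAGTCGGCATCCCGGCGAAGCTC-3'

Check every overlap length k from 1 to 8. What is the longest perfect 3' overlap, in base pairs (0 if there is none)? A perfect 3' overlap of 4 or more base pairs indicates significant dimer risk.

Longest perfect overlap: 2 complementary base pairs; below the dimer-risk threshold (threshold 4).

Last 8 bases (5'→3') — forward …TTATTTGA, reverse …CGAAGCTC.
Reverse complement of the reverse primer's last 8 bases: GAGCTTCG; its first k bases are the reverse complement of the reverse primer's last k bases, so a perfect k-base overlap needs the forward primer's last k bases to equal them.
Comparing (forward last k vs required): k=1: A vs G ✗; k=2: GA vs GA ✓; k=3: TGA vs GAG ✗; k=4: TTGA vs GAGC ✗; k=5: TTTGA vs GAGCT ✗; k=6: ATTTGA vs GAGCTT ✗; k=7: TATTTGA vs GAGCTTC ✗; k=8: TTATTTGA vs GAGCTTCG ✗.
Only k = 2 is perfect, so the longest perfect 3' overlap is 2.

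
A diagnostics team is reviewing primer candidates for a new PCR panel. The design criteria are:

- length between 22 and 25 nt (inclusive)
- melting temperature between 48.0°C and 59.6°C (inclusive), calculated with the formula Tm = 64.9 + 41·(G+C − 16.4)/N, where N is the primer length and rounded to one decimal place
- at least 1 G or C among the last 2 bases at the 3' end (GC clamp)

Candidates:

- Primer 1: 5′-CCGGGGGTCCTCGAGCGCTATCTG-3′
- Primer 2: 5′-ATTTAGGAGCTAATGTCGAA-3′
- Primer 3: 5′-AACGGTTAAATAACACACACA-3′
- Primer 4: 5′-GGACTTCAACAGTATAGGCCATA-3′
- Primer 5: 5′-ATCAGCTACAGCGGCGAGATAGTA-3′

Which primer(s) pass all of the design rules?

Primer 1 (24 nt, A=2 T=5 G=9 C=8): length 24 ✓; Tm = 64.9 + 41·(17 − 16.4)/24 = 65.9°C, outside 48.0–59.6°C ✗; 3' end TG has 1 G/C ✓ — fails.
Primer 2 (20 nt, A=7 T=6 G=5 C=2): length 20, outside 22–25 ✗; Tm = 64.9 + 41·(7 − 16.4)/20 = 45.6°C, outside 48.0–59.6°C ✗; 3' end AA has 0 G/C, need ≥1 ✗ — fails.
Primer 3 (21 nt, A=11 T=3 G=2 C=5): length 21, outside 22–25 ✗; Tm = 64.9 + 41·(7 − 16.4)/21 = 46.5°C, outside 48.0–59.6°C ✗; 3' end CA has 1 G/C ✓ — fails.
Primer 4 (23 nt, A=8 T=5 G=5 C=5): length 23 ✓; Tm = 64.9 + 41·(10 − 16.4)/23 = 53.5°C ✓; 3' end TA has 0 G/C, need ≥1 ✗ — fails.
Primer 5 (24 nt, A=8 T=4 G=7 C=5): length 24 ✓; Tm = 64.9 + 41·(12 − 16.4)/24 = 57.4°C ✓; 3' end TA has 0 G/C, need ≥1 ✗ — fails.

None of the candidates satisfy all criteria.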